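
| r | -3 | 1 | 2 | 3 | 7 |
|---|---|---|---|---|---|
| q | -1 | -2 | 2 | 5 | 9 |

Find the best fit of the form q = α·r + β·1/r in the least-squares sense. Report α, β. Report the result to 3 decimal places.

α = 1.364, β = -3.037

With design matrix M, MᵀM = [[72, 5]; [5, 2633/1764]] and Mᵀq = [83, 16/7]ᵀ.
Determinant 72·(2633/1764) − 5² = 4041/49.
α = (83·(2633/1764) − 5·(16/7))/(4041/49) = 198379/145476; β = (72·(16/7) − 5·83)/(4041/49) = -12271/4041.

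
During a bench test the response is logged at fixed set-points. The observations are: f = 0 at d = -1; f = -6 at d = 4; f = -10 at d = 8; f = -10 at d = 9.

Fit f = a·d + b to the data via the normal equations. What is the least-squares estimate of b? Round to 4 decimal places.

b = -1.3387

Normal-equation sums: Σd·d = 162, Σd = 20, Σ1 = 4.
Moment sums: Σd·f = -194, Σf = -26.
det = 162·4 − 20² = 248.
a = ((-194)·4 − 20·(-26))/248 = -32/31; b = (162·(-26) − 20·(-194))/248 = -83/62.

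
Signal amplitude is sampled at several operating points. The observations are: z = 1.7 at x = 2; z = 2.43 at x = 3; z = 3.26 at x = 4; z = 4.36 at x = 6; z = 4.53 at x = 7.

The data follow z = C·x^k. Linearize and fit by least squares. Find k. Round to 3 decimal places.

k = 0.804

With ln zᵢ as the transformed response and ln xᵢ as the regressor:
Σln x = 6.9157, Σ(ln x)² = 10.6062, Σln z = 5.5834, Σln x·ln z = 8.5595.
Equations: 10.6062·k + 6.9157·ln C = 8.5595;  6.9157·k + 5·ln C = 5.5834.
Slope k = (n·Σln x·ln z − Σln x·Σln z)/(n·Σ(ln x)² − (Σln x)²) = (5·8.5595 − 6.9157·5.5834)/5.2037 = 0.80406; ln C = (Σln z − k·Σln x)/n = 0.00456.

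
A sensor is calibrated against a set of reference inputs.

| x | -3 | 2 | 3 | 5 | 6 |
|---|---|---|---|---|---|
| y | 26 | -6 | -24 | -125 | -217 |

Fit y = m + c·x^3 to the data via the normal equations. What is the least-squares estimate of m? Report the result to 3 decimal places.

m = 1.133

Entries of AᵀA: Σ1 = 5, Σx^3 = 349, Σx^3·x^3 = 63803.
For Aᵀy: Σy = -346, Σx^3·y = -63895.
Determinant 5·63803 − 349² = 197214.
m = ((-346)·63803 − 349·(-63895))/197214 = 223517/197214; c = (5·(-63895) − 349·(-346))/197214 = -198721/197214.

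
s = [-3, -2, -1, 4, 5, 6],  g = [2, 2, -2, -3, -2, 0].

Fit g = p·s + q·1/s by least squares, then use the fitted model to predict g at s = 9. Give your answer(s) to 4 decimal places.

The normal system MᵀM·[p, q]ᵀ = Mᵀg is [[91, 6]; [6, 5369/3600]]·[p, q]ᵀ = [-30, -49/60]ᵀ.
Determinant 91·(5369/3600) − 6² = 358979/3600.
p = ((-30)·(5369/3600) − 6·(-49/60))/(358979/3600) = -143430/358979; q = (91·(-49/60) − 6·(-30))/(358979/3600) = 380460/358979.
At s = 9: ĝ = (-143430/358979)·(9) + (380460/358979)·(1/9) = -3745790/1076937.

ĝ = -3.4782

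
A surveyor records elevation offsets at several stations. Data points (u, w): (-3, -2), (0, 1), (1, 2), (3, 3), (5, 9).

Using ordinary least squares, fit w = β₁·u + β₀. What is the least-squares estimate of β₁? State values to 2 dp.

Normal-equation sums: Σu·u = 44, Σu = 6, Σ1 = 5.
Right-hand side: Σu·w = 62, Σw = 13.
XᵀX·[β₁, β₀]ᵀ = Xᵀw becomes [[44, 6]; [6, 5]]·[β₁, β₀]ᵀ = [62, 13]ᵀ.
det = 44·5 − 6² = 184.
β₁ = (62·5 − 6·13)/184 = 29/23; β₀ = (44·13 − 6·62)/184 = 25/23.

β₁ = 1.26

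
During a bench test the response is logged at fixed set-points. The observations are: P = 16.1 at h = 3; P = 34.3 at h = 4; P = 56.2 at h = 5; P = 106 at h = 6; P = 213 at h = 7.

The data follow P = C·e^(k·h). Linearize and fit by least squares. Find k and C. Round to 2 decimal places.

Taking logs, ln P = k·h + ln C, so regress ln P on h.
XᵀX = [[135.0000, 25.0000]; [25.0000, 5]], rhs = [108.1313, 20.3676]ᵀ  (here Σh = 25.0000, Σ(h)² = 135.0000, Σln P = 20.3676, Σh·ln P = 108.1313).
Solving (det = 50.0000): k = 0.62932, ln C = 0.92690, so C = exp(0.92690) = 2.52667.

k = 0.63, C = 2.53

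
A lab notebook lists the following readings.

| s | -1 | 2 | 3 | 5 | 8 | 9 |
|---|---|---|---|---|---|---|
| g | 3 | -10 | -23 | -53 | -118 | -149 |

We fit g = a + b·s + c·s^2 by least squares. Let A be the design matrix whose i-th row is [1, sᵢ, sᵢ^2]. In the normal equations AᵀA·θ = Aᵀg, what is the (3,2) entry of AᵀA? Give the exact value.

Row 3 ↔ basis s^2, column 2 ↔ basis s, so (AᵀA)_{3,2} = Σᵢ (s^2)·(s) = (1)·(-1) + (4)·(2) + (9)·(3) + (25)·(5) + (64)·(8) + (81)·(9) = 1400.

1400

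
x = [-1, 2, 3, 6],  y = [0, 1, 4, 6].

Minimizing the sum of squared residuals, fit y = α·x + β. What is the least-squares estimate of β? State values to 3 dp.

β = 0.500

AᵀA·[α, β]ᵀ = Aᵀy reads: 50·α + 10·β = 50;  10·α + 4·β = 11.
Δ = 50·4 − 10² = 100.
α = (50·4 − 10·11)/100 = 9/10; β = (50·11 − 10·50)/100 = 1/2.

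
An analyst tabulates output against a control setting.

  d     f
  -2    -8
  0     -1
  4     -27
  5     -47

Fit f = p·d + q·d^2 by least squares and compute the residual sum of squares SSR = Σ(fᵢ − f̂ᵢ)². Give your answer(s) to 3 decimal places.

SSR = 6.581

The normal system MᵀM·[p, q]ᵀ = Mᵀf is [[45, 181]; [181, 897]]·[p, q]ᵀ = [-327, -1639]ᵀ.
Eliminating q: 897·(row 1) − 181·(row 2) gives 7604·p = 897·(-327) − 181·(-1639) = 3340, so p = 835/1901.
Then q = ((-1639) − 181·(835/1901))/897 = -3642/1901.
Residuals: 1030/1901, -1, 3605/1901, -2472/1901; SSR = 12510/1901.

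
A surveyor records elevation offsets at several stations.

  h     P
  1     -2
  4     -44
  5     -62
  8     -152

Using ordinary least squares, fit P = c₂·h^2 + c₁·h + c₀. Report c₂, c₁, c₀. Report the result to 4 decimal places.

Compute the Gram sums: Σh^2·h^2 = 4978, Σh^2·h = 702, Σh^2 = 106, Σh·h = 106, Σh = 18, Σ1 = 4.
Right-hand side: Σh^2·P = -11984, Σh·P = -1704, ΣP = -260.
Normal equations: [[4978, 702, 106]; [702, 106, 18]; [106, 18, 4]]·[c₂, c₁, c₀]ᵀ = [-11984, -1704, -260]ᵀ.
Inverting the 3×3 Gram matrix, [c₂, c₁, c₀]ᵀ = [-2, -84/25, 78/25]ᵀ.

c₂ = -2.0000, c₁ = -3.3600, c₀ = 3.1200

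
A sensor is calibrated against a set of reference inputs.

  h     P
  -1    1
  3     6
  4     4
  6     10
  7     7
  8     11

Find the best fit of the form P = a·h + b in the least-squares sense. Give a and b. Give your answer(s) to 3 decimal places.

Setting ∂/∂a … = 0 gives: 175·a + 27·b = 230;  27·a + 6·b = 39.
(Σh·h = 175, Σh = 27, Σ1 = 6, Σh·P = 230, ΣP = 39.)
Determinant 175·6 − 27² = 321.
a = (230·6 − 27·39)/321 = 109/107; b = (175·39 − 27·230)/321 = 205/107.

a = 1.019, b = 1.916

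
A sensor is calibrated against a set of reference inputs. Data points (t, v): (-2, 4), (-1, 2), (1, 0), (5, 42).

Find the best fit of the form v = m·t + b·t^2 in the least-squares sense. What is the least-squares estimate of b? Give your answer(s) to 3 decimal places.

Forming XᵀX = [[31, 117]; [117, 643]] and Xᵀv = [200, 1068]ᵀ gives XᵀX·[m, b]ᵀ = Xᵀv.
det = 31·643 − 117² = 6244.
m = (200·643 − 117·1068)/6244 = 911/1561; b = (31·1068 − 117·200)/6244 = 2427/1561.

b = 1.555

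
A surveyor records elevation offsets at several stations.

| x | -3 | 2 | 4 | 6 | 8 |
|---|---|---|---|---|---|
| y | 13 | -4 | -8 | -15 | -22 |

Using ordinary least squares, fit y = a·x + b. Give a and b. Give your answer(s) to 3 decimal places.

Sums needed: Σx·x = 129, Σx = 17, Σ1 = 5.
And Σx·y = -345, Σy = -36.
So MᵀM·[a, b]ᵀ = Mᵀy: [[129, 17]; [17, 5]]·[a, b]ᵀ = [-345, -36]ᵀ.
Eliminating b: 5·(row 1) − 17·(row 2) gives 356·a = 5·(-345) − 17·(-36) = -1113, so a = -1113/356.
Then b = ((-36) − 17·(-1113/356))/5 = 1221/356.

a = -3.126, b = 3.430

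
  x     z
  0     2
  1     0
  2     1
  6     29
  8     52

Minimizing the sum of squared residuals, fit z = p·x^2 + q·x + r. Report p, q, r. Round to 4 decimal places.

p = 1.0037, q = -1.5895, r = 1.1256

With design matrix M, MᵀM = [[5409, 737, 105]; [737, 105, 17]; [105, 17, 5]] and Mᵀz = [4376, 592, 84]ᵀ.
Row-reducing yields p = 1071/1067, q = -1696/1067, r = 1201/1067.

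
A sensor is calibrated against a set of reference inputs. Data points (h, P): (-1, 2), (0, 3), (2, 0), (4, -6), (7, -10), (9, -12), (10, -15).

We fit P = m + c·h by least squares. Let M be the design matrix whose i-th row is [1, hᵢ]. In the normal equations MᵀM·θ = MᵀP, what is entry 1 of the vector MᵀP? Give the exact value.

-38

Entry 1 ↔ basis 1, so (MᵀP)_{1} = Σᵢ Pᵢ = (1)·(2) + (1)·(3) + (1)·(0) + (1)·(-6) + (1)·(-10) + (1)·(-12) + (1)·(-15) = -38.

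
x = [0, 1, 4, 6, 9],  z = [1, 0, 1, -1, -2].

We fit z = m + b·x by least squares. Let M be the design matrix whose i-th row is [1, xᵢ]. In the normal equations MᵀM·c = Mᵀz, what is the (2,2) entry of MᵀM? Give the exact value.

Row 2 ↔ basis x, column 2 ↔ basis x, so (MᵀM)_{2,2} = Σᵢ (x)·(x) = (0)·(0) + (1)·(1) + (4)·(4) + (6)·(6) + (9)·(9) = 134.

134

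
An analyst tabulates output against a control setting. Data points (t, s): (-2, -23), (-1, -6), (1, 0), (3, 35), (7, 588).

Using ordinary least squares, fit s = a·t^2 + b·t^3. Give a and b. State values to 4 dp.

a = -2.0412, b = 2.0056

MᵀM·[a, b]ᵀ = Mᵀs reads: 2500·a + 17018·b = 29029;  17018·a + 118444·b = 202819.
(Σt^2·t^2 = 2500, Σt^2·t^3 = 17018, Σt^3·t^3 = 118444, Σt^2·s = 29029, Σt^3·s = 202819.)
Δ = 2500·118444 − 17018² = 6497676.
a = (29029·118444 − 17018·202819)/6497676 = -6631433/3248838; b = (2500·202819 − 17018·29029)/6497676 = 6515989/3248838.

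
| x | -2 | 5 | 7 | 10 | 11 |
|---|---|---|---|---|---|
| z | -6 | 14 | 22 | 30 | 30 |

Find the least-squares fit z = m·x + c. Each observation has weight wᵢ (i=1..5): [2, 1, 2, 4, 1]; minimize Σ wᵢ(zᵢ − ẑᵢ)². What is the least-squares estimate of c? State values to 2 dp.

c = 0.13

Sums needed: Σwᵢ·x·x = 652, Σwᵢ·x = 66, Σwᵢ·1 = 10.
Right-hand side: Σwᵢ·x·z = 1932, Σwᵢ·z = 196.
Normal equations: [[652, 66]; [66, 10]]·[m, c]ᵀ = [1932, 196]ᵀ.
Determinant 652·10 − 66² = 2164.
m = (1932·10 − 66·196)/2164 = 1596/541; c = (652·196 − 66·1932)/2164 = 70/541.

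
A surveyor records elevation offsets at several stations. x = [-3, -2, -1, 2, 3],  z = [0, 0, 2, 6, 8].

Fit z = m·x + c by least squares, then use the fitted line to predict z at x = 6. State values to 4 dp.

With design matrix M, MᵀM = [[27, -1]; [-1, 5]] and Mᵀz = [34, 16]ᵀ.
Determinant 27·5 − (-1)² = 134.
m = (34·5 − (-1)·16)/134 = 93/67; c = (27·16 − (-1)·34)/134 = 233/67.
At x = 6: ẑ = (93/67)·(6) + (233/67)·(1) = 791/67.

ẑ = 11.8060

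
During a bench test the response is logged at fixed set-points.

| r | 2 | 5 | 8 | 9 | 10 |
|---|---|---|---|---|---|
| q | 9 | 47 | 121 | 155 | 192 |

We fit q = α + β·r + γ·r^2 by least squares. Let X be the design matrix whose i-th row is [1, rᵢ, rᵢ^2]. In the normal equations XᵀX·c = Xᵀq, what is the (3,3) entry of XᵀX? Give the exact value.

Row 3 ↔ basis r^2, column 3 ↔ basis r^2, so (XᵀX)_{3,3} = Σᵢ (r^2)·(r^2) = (4)·(4) + (25)·(25) + (64)·(64) + (81)·(81) + (100)·(100) = 21298.

21298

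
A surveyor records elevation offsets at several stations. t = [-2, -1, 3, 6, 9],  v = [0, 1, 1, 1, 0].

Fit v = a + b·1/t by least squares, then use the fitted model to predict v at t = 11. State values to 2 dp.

v̂ = 0.61

MᵀM·[a, b]ᵀ = Mᵀv reads: 5·a + (-8/9)·b = 3;  (-8/9)·a + (227/162)·b = -1/2.
Determinant 5·(227/162) − (-8/9)² = 1007/162.
a = (3·(227/162) − (-8/9)·(-1/2))/(1007/162) = 609/1007; b = (5·(-1/2) − (-8/9)·3)/(1007/162) = 27/1007.
At t = 11: v̂ = (609/1007)·(1) + (27/1007)·(1/11) = 354/583.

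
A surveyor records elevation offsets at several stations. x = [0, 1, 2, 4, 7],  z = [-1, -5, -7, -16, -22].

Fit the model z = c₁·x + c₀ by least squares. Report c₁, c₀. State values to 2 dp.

The normal equations are: 70·c₁ + 14·c₀ = -237;  14·c₁ + 5·c₀ = -51.
det = 70·5 − 14² = 154.
c₁ = ((-237)·5 − 14·(-51))/154 = -471/154; c₀ = (70·(-51) − 14·(-237))/154 = -18/11.

c₁ = -3.06, c₀ = -1.64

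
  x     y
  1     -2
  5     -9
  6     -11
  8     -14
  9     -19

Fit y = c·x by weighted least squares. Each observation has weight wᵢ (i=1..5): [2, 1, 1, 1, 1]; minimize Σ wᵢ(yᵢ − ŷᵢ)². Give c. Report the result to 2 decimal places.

c = -1.91

Entries of MᵀWM: Σwᵢ·x·x = 208.
For MᵀWy: Σwᵢ·x·y = -398.
Hence c = -398 / 208 ≈ -1.91346.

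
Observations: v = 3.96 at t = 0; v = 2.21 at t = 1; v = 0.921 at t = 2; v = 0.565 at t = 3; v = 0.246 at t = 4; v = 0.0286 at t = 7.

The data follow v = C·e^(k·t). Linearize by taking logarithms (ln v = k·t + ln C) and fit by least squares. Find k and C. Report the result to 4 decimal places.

With ln vᵢ as the transformed response and tᵢ as the regressor:
XᵀX = [[79.0000, 17.0000]; [17.0000, 6]], rhs = [-31.5745, -3.4408]ᵀ  (here Σt = 17.0000, Σ(t)² = 79.0000, Σln v = -3.4408, Σt·ln v = -31.5745).
Δ = 79.0000·6 − (17.0000)² = 185.0000; k = (-31.5745·6 − 17.0000·-3.4408)/185.0000 = -0.70786, ln C = (79.0000·-3.4408 − 17.0000·-31.5745)/185.0000 = 1.43214, so C = exp(1.43214) = 4.18767.

k = -0.7079, C = 4.1877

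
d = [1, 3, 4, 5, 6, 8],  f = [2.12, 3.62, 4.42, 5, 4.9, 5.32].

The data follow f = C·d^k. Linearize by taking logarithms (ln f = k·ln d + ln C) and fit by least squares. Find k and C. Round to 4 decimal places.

k = 0.4641, C = 2.1878

Let Y = ln f. Fitting Y = k·ln d + ln C by least squares:
XᵀX = [[13.2535, 7.9655]; [7.9655, 6]], rhs = [12.3871, 8.3942]ᵀ  (here Σln d = 7.9655, Σ(ln d)² = 13.2535, Σln f = 8.3942, Σln d·ln f = 12.3871).
Slope k = (n·Σln d·ln f − Σln d·Σln f)/(n·Σ(ln d)² − (Σln d)²) = (6·12.3871 − 7.9655·8.3942)/16.0713 = 0.46409; ln C = (Σln f − k·Σln d)/n = 0.78291, so C = exp(0.78291) = 2.18783.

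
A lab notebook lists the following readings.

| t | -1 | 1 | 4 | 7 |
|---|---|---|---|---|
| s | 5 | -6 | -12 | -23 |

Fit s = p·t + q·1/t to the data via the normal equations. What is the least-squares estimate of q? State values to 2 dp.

q = -2.25

AᵀA·[p, q]ᵀ = Aᵀs reads: 67·p + 4·q = -220;  4·p + (1633/784)·q = -121/7.
det = 67·(1633/784) − 4² = 96867/784.
p = ((-220)·(1633/784) − 4·(-121/7))/(96867/784) = -101684/32289; q = (67·(-121/7) − 4·(-220))/(96867/784) = -72688/32289.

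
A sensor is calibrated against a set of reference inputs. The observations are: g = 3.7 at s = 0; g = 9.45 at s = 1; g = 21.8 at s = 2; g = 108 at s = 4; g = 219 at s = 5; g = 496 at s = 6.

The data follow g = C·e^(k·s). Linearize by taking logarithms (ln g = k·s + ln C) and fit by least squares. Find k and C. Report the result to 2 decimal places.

With ln gᵢ as the transformed response and sᵢ as the regressor:
XᵀX = [[82.0000, 18.0000]; [18.0000, 6]], rhs = [91.3232, 22.9140]ᵀ  (here Σs = 18.0000, Σ(s)² = 82.0000, Σln g = 22.9140, Σs·ln g = 91.3232).
Slope k = (n·Σs·ln g − Σs·Σln g)/(n·Σ(s)² − (Σs)²) = (6·91.3232 − 18.0000·22.9140)/168.0000 = 0.80647; ln C = (Σln g − k·Σs)/n = 1.39961, so C = exp(1.39961) = 4.05360.

k = 0.81, C = 4.05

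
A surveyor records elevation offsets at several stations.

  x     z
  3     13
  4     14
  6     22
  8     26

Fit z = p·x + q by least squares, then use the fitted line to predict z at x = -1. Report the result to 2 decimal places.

The normal system AᵀA·[p, q]ᵀ = Aᵀz is [[125, 21]; [21, 4]]·[p, q]ᵀ = [435, 75]ᵀ.
det = 125·4 − 21² = 59.
p = (435·4 − 21·75)/59 = 165/59; q = (125·75 − 21·435)/59 = 240/59.
At x = -1: ẑ = (165/59)·(-1) + (240/59)·(1) = 75/59.

ẑ = 1.27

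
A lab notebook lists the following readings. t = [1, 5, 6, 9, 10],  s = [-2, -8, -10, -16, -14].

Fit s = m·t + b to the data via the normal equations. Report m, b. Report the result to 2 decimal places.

m = -1.50, b = -0.72

The normal equations are: 243·m + 31·b = -386;  31·m + 5·b = -50.
(Σt·t = 243, Σt = 31, Σ1 = 5, Σt·s = -386, Σs = -50.)
Determinant 243·5 − 31² = 254.
m = ((-386)·5 − 31·(-50))/254 = -190/127; b = (243·(-50) − 31·(-386))/254 = -92/127.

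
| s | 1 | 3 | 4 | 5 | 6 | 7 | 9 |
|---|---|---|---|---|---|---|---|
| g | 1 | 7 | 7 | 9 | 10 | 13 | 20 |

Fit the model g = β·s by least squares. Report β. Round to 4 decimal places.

β = 1.9631

The normal equations are: 217·β = 426.
(Σs·s = 217, Σs·g = 426.)
Hence β = 426 / 217 ≈ 1.96313.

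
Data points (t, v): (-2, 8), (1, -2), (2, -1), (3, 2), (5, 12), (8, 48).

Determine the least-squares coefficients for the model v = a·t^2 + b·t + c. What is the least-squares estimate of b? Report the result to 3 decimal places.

Normal-equation sums: Σt^2·t^2 = 4835, Σt^2·t = 665, Σt^2 = 107, Σt·t = 107, Σt = 17, Σ1 = 6.
For Mᵀv: Σt^2·v = 3416, Σt·v = 430, Σv = 67.
Normal equations: [[4835, 665, 107]; [665, 107, 17]; [107, 17, 6]]·[a, b, c]ᵀ = [3416, 430, 67]ᵀ.
Inverting the 3×3 Gram matrix, [a, b, c]ᵀ = [131335/123816, -302293/123816, -4293/5159]ᵀ.

b = -2.441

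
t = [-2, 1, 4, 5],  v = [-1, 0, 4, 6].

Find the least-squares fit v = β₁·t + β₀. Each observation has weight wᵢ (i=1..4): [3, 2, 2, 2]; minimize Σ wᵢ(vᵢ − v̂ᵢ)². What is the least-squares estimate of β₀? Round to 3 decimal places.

From the data, Σwᵢ·t·t = 96, Σwᵢ·t = 14, Σwᵢ·1 = 9.
For XᵀWv: Σwᵢ·t·v = 98, Σwᵢ·v = 17.
So XᵀWX·[β₁, β₀]ᵀ = XᵀWv: [[96, 14]; [14, 9]]·[β₁, β₀]ᵀ = [98, 17]ᵀ.
Eliminating β₀: 9·(row 1) − 14·(row 2) gives 668·β₁ = 9·98 − 14·17 = 644, so β₁ = 161/167.
Then β₀ = (17 − 14·(161/167))/9 = 65/167.

β₀ = 0.389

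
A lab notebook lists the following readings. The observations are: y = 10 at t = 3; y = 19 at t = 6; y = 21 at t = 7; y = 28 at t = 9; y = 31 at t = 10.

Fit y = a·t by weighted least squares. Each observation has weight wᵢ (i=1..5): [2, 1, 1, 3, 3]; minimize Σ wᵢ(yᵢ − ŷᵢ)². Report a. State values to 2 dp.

With design matrix X, XᵀWX = [[646]] and XᵀWy = [2007]ᵀ.
a = 2007/646 = 3.10681.

a = 3.11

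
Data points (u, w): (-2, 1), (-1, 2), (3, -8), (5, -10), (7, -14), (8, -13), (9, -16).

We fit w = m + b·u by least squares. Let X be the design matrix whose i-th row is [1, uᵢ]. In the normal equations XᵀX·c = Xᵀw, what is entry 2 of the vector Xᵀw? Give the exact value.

-424

Entry 2 ↔ basis u, so (Xᵀw)_{2} = Σᵢ (u)·wᵢ = (-2)·(1) + (-1)·(2) + (3)·(-8) + (5)·(-10) + (7)·(-14) + (8)·(-13) + (9)·(-16) = -424.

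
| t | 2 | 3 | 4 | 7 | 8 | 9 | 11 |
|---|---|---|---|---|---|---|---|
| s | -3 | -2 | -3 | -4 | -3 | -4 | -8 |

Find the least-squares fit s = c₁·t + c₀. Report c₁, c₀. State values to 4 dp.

Compute the Gram sums: Σt·t = 344, Σt = 44, Σ1 = 7.
Right-hand side: Σt·s = -200, Σs = -27.
So XᵀX·[c₁, c₀]ᵀ = Xᵀs: [[344, 44]; [44, 7]]·[c₁, c₀]ᵀ = [-200, -27]ᵀ.
Determinant 344·7 − 44² = 472.
c₁ = ((-200)·7 − 44·(-27))/472 = -53/118; c₀ = (344·(-27) − 44·(-200))/472 = -61/59.

c₁ = -0.4492, c₀ = -1.0339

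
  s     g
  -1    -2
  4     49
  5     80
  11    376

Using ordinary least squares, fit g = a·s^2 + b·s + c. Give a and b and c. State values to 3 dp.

a = 3.006, b = 1.459, c = -3.669

Compute the Gram sums: Σs^2·s^2 = 15523, Σs^2·s = 1519, Σs^2 = 163, Σs·s = 163, Σs = 19, Σ1 = 4.
Moment sums: Σs^2·g = 48278, Σs·g = 4734, Σg = 503.
Normal equations: [[15523, 1519, 163]; [1519, 163, 19]; [163, 19, 4]]·[a, b, c]ᵀ = [48278, 4734, 503]ᵀ.
Solving the 3×3 system (Gaussian elimination) gives a = 30533/10158, b = 14825/10158, c = -18635/5079.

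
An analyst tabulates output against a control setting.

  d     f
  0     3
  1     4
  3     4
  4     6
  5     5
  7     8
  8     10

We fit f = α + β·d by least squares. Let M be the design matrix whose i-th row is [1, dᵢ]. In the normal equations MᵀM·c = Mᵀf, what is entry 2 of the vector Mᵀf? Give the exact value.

201

Entry 2 ↔ basis d, so (Mᵀf)_{2} = Σᵢ (d)·fᵢ = (0)·(3) + (1)·(4) + (3)·(4) + (4)·(6) + (5)·(5) + (7)·(8) + (8)·(10) = 201.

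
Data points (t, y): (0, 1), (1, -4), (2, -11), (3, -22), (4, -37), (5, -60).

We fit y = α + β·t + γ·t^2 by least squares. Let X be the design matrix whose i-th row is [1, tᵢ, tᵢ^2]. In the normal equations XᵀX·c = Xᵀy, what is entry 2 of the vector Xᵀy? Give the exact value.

-540

Entry 2 ↔ basis t, so (Xᵀy)_{2} = Σᵢ (t)·yᵢ = (0)·(1) + (1)·(-4) + (2)·(-11) + (3)·(-22) + (4)·(-37) + (5)·(-60) = -540.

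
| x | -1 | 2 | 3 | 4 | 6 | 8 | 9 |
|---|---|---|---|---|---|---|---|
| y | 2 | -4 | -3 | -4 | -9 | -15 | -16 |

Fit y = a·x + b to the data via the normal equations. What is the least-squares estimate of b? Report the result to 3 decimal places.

From the data, Σx·x = 211, Σx = 31, Σ1 = 7.
And Σx·y = -353, Σy = -49.
AᵀA·[a, b]ᵀ = Aᵀy becomes [[211, 31]; [31, 7]]·[a, b]ᵀ = [-353, -49]ᵀ.
Eliminating b: 7·(row 1) − 31·(row 2) gives 516·a = 7·(-353) − 31·(-49) = -952, so a = -238/129.
Then b = ((-49) − 31·(-238/129))/7 = 151/129.

b = 1.171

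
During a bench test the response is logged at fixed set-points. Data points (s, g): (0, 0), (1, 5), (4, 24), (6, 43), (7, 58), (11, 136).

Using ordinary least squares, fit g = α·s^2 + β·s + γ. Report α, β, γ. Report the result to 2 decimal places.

α = 1.00, β = 1.16, γ = 1.47

Normal-equation sums: Σs^2·s^2 = 18595, Σs^2·s = 1955, Σs^2 = 223, Σs·s = 223, Σs = 29, Σ1 = 6.
And Σs^2·g = 21235, Σs·g = 2261, Σg = 266.
So AᵀA·[α, β, γ]ᵀ = Aᵀg: [[18595, 1955, 223]; [1955, 223, 29]; [223, 29, 6]]·[α, β, γ]ᵀ = [21235, 2261, 266]ᵀ.
Inverting the 3×3 Gram matrix, [α, β, γ]ᵀ = [42259/42164, 48963/42164, 30995/21082]ᵀ.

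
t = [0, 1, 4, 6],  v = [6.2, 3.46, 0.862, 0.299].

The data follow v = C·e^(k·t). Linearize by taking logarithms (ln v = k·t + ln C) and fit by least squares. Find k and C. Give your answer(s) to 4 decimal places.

With ln vᵢ as the transformed response and tᵢ as the regressor:
Σt = 11.0000, Σ(t)² = 53.0000, Σln v = 1.7100, Σt·ln v = -6.5966.
Normal system: [[53.0000, 11.0000]; [11.0000, 4]]·[k, ln C]ᵀ = [-6.5966, 1.7100]ᵀ.
Solving (det = 91.0000): k = -0.49666, ln C = 1.79333, so C = exp(1.79333) = 6.00942.

k = -0.4967, C = 6.0094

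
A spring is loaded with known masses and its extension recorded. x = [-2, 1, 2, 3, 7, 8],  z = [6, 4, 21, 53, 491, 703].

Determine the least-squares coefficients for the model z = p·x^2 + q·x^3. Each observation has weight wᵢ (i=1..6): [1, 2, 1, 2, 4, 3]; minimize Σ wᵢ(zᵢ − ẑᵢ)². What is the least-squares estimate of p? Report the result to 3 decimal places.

Sums needed: Σwᵢ·x^2·x^2 = 22088, Σwᵢ·x^2·x^3 = 166020, Σwᵢ·x^3·x^3 = 1258616.
For MᵀWz: Σwᵢ·x^2·z = 232282, Σwᵢ·x^3·z = 1756450.
MᵀWM·[p, q]ᵀ = MᵀWz becomes [[22088, 166020]; [166020, 1258616]]·[p, q]ᵀ = [232282, 1756450]ᵀ.
Determinant 22088·1258616 − 166020² = 237669808.
p = (232282·1258616 − 166020·1756450)/237669808 = 93501589/29708726; q = (22088·1756450 − 166020·232282)/237669808 = 29126245/29708726.

p = 3.147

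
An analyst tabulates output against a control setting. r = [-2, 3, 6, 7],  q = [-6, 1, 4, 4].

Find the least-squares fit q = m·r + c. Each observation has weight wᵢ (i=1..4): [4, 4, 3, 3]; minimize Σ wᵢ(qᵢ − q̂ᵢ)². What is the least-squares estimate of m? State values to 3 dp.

Forming AᵀWA = [[307, 43]; [43, 14]] and AᵀWq = [216, 4]ᵀ gives AᵀWA·[m, c]ᵀ = AᵀWq.
Determinant 307·14 − 43² = 2449.
m = (216·14 − 43·4)/2449 = 92/79; c = (307·4 − 43·216)/2449 = -260/79.

m = 1.165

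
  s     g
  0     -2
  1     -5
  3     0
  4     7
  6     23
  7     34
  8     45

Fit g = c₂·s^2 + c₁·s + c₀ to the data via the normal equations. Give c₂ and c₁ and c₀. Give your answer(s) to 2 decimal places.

c₂ = 0.95, c₁ = -1.42, c₀ = -3.20

Sums needed: Σs^2·s^2 = 8131, Σs^2·s = 1163, Σs^2 = 175, Σs·s = 175, Σs = 29, Σ1 = 7.
Moment sums: Σs^2·g = 5481, Σs·g = 759, Σg = 102.
Inverting the 3×3 Gram matrix, [c₂, c₁, c₀]ᵀ = [5223/5522, -7837/5522, -802/251]ᵀ.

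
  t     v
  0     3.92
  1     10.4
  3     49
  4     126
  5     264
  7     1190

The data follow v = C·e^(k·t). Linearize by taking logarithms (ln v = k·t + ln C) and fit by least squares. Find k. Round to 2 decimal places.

Linearized form: ln v = k·t + ln C. From the 6 transformed points,
Σt = 20.0000, Σ(t)² = 100.0000, Σln v = 25.0937, Σt·ln v = 110.8141.
Equations: 100.0000·k + 20.0000·ln C = 110.8141;  20.0000·k + 6·ln C = 25.0937.
Solving (det = 200.0000): k = 0.81506, ln C = 1.46542.

k = 0.82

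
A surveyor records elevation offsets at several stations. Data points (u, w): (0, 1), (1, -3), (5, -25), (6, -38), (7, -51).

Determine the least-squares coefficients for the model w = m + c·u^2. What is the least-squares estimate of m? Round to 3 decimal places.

m = -0.271

Entries of MᵀM: Σ1 = 5, Σu^2 = 111, Σu^2·u^2 = 4323.
And Σw = -116, Σu^2·w = -4495.
MᵀM·[m, c]ᵀ = Mᵀw becomes [[5, 111]; [111, 4323]]·[m, c]ᵀ = [-116, -4495]ᵀ.
det = 5·4323 − 111² = 9294.
m = ((-116)·4323 − 111·(-4495))/9294 = -841/3098; c = (5·(-4495) − 111·(-116))/9294 = -9599/9294.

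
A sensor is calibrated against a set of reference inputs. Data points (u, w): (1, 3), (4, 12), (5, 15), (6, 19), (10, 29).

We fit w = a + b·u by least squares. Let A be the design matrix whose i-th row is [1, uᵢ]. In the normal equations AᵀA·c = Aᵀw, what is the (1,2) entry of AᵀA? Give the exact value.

Row 1 ↔ basis 1, column 2 ↔ basis u, so (AᵀA)_{1,2} = Σᵢ u = (1)·(1) + (1)·(4) + (1)·(5) + (1)·(6) + (1)·(10) = 26.

26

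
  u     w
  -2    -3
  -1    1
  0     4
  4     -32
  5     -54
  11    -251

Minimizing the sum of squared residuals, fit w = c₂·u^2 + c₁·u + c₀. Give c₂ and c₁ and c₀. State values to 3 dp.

With design matrix X, XᵀX = [[15539, 1511, 167]; [1511, 167, 17]; [167, 17, 6]] and Xᵀw = [-32244, -3154, -335]ᵀ.
Row-reducing yields c₂ = -326543/162822, c₁ = -169129/162822, c₀ = 79514/27137.

c₂ = -2.006, c₁ = -1.039, c₀ = 2.930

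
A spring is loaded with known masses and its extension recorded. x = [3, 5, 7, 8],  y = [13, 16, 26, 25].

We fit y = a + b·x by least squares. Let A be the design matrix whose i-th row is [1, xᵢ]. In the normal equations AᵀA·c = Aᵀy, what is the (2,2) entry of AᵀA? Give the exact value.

Row 2 ↔ basis x, column 2 ↔ basis x, so (AᵀA)_{2,2} = Σᵢ (x)·(x) = (3)·(3) + (5)·(5) + (7)·(7) + (8)·(8) = 147.

147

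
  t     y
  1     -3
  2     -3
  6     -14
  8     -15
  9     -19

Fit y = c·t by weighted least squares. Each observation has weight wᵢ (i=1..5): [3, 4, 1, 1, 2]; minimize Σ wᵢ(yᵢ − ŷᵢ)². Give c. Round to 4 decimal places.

Forming MᵀWM = [[281]] and MᵀWy = [-579]ᵀ gives MᵀWM·[c]ᵀ = MᵀWy.
Hence c = -579 / 281 ≈ -2.0605.

c = -2.0605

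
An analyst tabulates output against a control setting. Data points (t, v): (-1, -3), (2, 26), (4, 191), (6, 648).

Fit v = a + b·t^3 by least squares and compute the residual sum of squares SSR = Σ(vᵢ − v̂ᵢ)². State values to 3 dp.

SSR = 4.276

The normal system XᵀX·[a, b]ᵀ = Xᵀv is [[4, 287]; [287, 50817]]·[a, b]ᵀ = [862, 152403]ᵀ.
Δ = 4·50817 − 287² = 120899.
a = (862·50817 − 287·152403)/120899 = 64593/120899; b = (4·152403 − 287·862)/120899 = 362218/120899.
Residuals: -65072/120899, 181037/120899, -154836/120899, 38871/120899; SSR = 516910/120899.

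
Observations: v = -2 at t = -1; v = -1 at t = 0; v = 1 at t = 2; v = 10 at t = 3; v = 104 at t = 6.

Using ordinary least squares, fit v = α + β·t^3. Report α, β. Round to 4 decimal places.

α = -2.1265, β = 0.4905

XᵀX·[α, β]ᵀ = Xᵀv reads: 5·α + 250·β = 112;  250·α + 47450·β = 22744.
Determinant 5·47450 − 250² = 174750.
α = (112·47450 − 250·22744)/174750 = -7432/3495; β = (5·22744 − 250·112)/174750 = 8572/17475.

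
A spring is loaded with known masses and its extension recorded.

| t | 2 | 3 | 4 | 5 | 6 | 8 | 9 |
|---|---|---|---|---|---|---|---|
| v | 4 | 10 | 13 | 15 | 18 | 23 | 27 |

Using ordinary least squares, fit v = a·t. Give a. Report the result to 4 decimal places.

MᵀM·[a]ᵀ = Mᵀv reads: 235·a = 700.
Hence a = 700 / 235 ≈ 2.97872.

a = 2.9787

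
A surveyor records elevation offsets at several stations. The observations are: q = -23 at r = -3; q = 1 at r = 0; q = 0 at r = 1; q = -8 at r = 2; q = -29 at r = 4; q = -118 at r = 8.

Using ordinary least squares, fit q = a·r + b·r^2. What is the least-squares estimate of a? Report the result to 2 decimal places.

a = 1.17

The normal equations are: 94·a + 558·b = -1007;  558·a + 4450·b = -8255.
Eliminating b: 4450·(row 1) − 558·(row 2) gives 106936·a = 4450·(-1007) − 558·(-8255) = 125140, so a = 31285/26734.
Then b = ((-8255) − 558·(31285/26734))/4450 = -26758/13367.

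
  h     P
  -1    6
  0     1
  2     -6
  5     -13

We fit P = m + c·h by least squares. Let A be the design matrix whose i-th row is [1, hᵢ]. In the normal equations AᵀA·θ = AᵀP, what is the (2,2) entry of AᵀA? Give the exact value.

Row 2 ↔ basis h, column 2 ↔ basis h, so (AᵀA)_{2,2} = Σᵢ (h)·(h) = (-1)·(-1) + (0)·(0) + (2)·(2) + (5)·(5) = 30.

30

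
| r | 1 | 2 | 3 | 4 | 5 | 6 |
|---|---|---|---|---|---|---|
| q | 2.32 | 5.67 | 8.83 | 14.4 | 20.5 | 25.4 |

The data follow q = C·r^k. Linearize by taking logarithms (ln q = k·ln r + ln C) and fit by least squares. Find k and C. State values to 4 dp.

k = 1.3448, C = 2.2364

With ln qᵢ as the transformed response and ln rᵢ as the regressor:
Σln r = 6.5793, Σ(ln r)² = 9.4099, Σln q = 13.6773, Σln r·ln q = 17.9503.
Equations: 9.4099·k + 6.5793·ln C = 17.9503;  6.5793·k + 6·ln C = 13.6773.
Δ = 9.4099·6 − (6.5793)² = 13.1729; k = (17.9503·6 − 6.5793·13.6773)/13.1729 = 1.34485, ln C = (9.4099·13.6773 − 6.5793·17.9503)/13.1729 = 0.80487, so C = exp(0.80487) = 2.23641.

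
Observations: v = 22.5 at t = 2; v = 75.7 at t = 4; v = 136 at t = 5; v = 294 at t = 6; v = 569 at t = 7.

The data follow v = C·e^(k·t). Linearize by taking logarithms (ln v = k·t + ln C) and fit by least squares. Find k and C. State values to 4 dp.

Let Y = ln v. Fitting Y = k·t + ln C by least squares:
Over the data: Σt = 24.0000, Σ(t)² = 130.0000, Σln v = 24.3804, Σt·ln v = 126.6061.
Normal system: [[130.0000, 24.0000]; [24.0000, 5]]·[k, ln C]ᵀ = [126.6061, 24.3804]ᵀ.
Slope k = (n·Σt·ln v − Σt·Σln v)/(n·Σ(t)² − (Σt)²) = (5·126.6061 − 24.0000·24.3804)/74.0000 = 0.64730; ln C = (Σln v − k·Σt)/n = 1.76902, so C = exp(1.76902) = 5.86512.

k = 0.6473, C = 5.8651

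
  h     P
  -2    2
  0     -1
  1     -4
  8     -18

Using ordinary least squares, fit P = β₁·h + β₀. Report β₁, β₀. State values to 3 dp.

Entries of MᵀM: Σh·h = 69, Σh = 7, Σ1 = 4.
Right-hand side: Σh·P = -152, ΣP = -21.
So MᵀM·[β₁, β₀]ᵀ = MᵀP: [[69, 7]; [7, 4]]·[β₁, β₀]ᵀ = [-152, -21]ᵀ.
Δ = 69·4 − 7² = 227.
β₁ = ((-152)·4 − 7·(-21))/227 = -461/227; β₀ = (69·(-21) − 7·(-152))/227 = -385/227.

β₁ = -2.031, β₀ = -1.696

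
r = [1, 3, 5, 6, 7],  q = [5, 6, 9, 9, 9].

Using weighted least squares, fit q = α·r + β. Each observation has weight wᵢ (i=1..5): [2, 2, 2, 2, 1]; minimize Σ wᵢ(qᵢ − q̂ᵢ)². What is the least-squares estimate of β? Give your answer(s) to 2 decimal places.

β = 4.11

Normal-equation sums: Σwᵢ·r·r = 191, Σwᵢ·r = 37, Σwᵢ·1 = 9.
For AᵀWq: Σwᵢ·r·q = 307, Σwᵢ·q = 67.
So AᵀWA·[α, β]ᵀ = AᵀWq: [[191, 37]; [37, 9]]·[α, β]ᵀ = [307, 67]ᵀ.
Δ = 191·9 − 37² = 350.
α = (307·9 − 37·67)/350 = 142/175; β = (191·67 − 37·307)/350 = 719/175.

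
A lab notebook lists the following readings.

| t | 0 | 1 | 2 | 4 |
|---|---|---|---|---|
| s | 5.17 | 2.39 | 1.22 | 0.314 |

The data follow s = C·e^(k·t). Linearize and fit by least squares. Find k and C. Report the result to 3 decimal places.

k = -0.695, C = 4.981

Linearized form: ln s = k·t + ln C. From the 4 transformed points,
XᵀX = [[21.0000, 7.0000]; [7.0000, 4]], rhs = [-3.3645, 1.5547]ᵀ  (here Σt = 7.0000, Σ(t)² = 21.0000, Σln s = 1.5547, Σt·ln s = -3.3645).
Δ = 21.0000·4 − (7.0000)² = 35.0000; k = (-3.3645·4 − 7.0000·1.5547)/35.0000 = -0.69544, ln C = (21.0000·1.5547 − 7.0000·-3.3645)/35.0000 = 1.60568, so C = exp(1.60568) = 4.98126.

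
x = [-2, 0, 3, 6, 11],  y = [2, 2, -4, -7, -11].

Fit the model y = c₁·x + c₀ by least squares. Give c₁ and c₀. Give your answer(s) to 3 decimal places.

c₁ = -1.086, c₀ = 0.308

Normal-equation sums: Σx·x = 170, Σx = 18, Σ1 = 5.
For Mᵀy: Σx·y = -179, Σy = -18.
Normal equations: [[170, 18]; [18, 5]]·[c₁, c₀]ᵀ = [-179, -18]ᵀ.
Eliminating c₀: 5·(row 1) − 18·(row 2) gives 526·c₁ = 5·(-179) − 18·(-18) = -571, so c₁ = -571/526.
Then c₀ = ((-18) − 18·(-571/526))/5 = 81/263.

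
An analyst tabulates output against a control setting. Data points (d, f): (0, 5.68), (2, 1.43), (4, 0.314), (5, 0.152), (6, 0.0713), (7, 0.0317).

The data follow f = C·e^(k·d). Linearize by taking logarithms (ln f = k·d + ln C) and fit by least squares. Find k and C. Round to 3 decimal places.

k = -0.741, C = 5.986

Taking logs, ln f = k·d + ln C, so regress ln f on d.
AᵀA = [[130.0000, 24.0000]; [24.0000, 6]], rhs = [-53.3427, -7.0399]ᵀ  (here Σd = 24.0000, Σ(d)² = 130.0000, Σln f = -7.0399, Σd·ln f = -53.3427).
Δ = 130.0000·6 − (24.0000)² = 204.0000; k = (-53.3427·6 − 24.0000·-7.0399)/204.0000 = -0.74068, ln C = (130.0000·-7.0399 − 24.0000·-53.3427)/204.0000 = 1.78940, so C = exp(1.78940) = 5.98583.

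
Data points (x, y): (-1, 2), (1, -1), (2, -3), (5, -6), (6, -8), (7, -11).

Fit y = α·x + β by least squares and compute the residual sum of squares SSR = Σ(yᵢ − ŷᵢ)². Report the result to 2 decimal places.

From the data, Σx·x = 116, Σx = 20, Σ1 = 6.
For Aᵀy: Σx·y = -164, Σy = -27.
Eliminating β: 6·(row 1) − 20·(row 2) gives 296·α = 6·(-164) − 20·(-27) = -444, so α = -3/2.
Then β = ((-27) − 20·(-3/2))/6 = 1/2.
Residuals: 0, 0, -1/2, 1, 1/2, -1; SSR = 5/2.

SSR = 2.50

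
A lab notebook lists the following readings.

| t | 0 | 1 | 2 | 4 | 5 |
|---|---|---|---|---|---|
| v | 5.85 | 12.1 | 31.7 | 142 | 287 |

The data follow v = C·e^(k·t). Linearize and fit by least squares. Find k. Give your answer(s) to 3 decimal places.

k = 0.787

Let Y = ln v. Fitting Y = k·t + ln C by least squares:
Σt = 12.0000, Σ(t)² = 46.0000, Σln v = 18.3313, Σt·ln v = 57.5266.
Equations: 46.0000·k + 12.0000·ln C = 57.5266;  12.0000·k + 5·ln C = 18.3313.
Slope k = (n·Σt·ln v − Σt·Σln v)/(n·Σ(t)² − (Σt)²) = (5·57.5266 − 12.0000·18.3313)/86.0000 = 0.78672; ln C = (Σln v − k·Σt)/n = 1.77814.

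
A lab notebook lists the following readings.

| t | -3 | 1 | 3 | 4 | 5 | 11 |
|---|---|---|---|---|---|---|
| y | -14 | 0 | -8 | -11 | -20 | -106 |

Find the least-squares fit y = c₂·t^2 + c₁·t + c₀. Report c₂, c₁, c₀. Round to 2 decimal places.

c₂ = -0.98, c₁ = 1.22, c₀ = -1.31

Normal-equation sums: Σt^2·t^2 = 15685, Σt^2·t = 1521, Σt^2 = 181, Σt·t = 181, Σt = 21, Σ1 = 6.
Moment sums: Σt^2·y = -13700, Σt·y = -1292, Σy = -159.
So XᵀX·[c₂, c₁, c₀]ᵀ = Xᵀy: [[15685, 1521, 181]; [1521, 181, 21]; [181, 21, 6]]·[c₂, c₁, c₀]ᵀ = [-13700, -1292, -159]ᵀ.
Inverting the 3×3 Gram matrix, [c₂, c₁, c₀]ᵀ = [-91311/93454, 572237/467270, -306371/233635]ᵀ.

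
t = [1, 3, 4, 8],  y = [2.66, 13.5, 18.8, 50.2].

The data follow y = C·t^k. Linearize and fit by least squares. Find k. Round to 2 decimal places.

k = 1.41

Taking logs, ln y = k·ln t + ln C, so regress ln y on ln t.
Sums: Σln t = 4.5643, Σ(ln t)² = 7.4528, Σln y = 10.4309, Σln t·ln y = 15.0697.
Normal system: [[7.4528, 4.5643]; [4.5643, 4]]·[k, ln C]ᵀ = [15.0697, 10.4309]ᵀ.
Δ = 7.4528·4 − (4.5643)² = 8.9781; k = (15.0697·4 − 4.5643·10.4309)/8.9781 = 1.41104, ln C = (7.4528·10.4309 − 4.5643·15.0697)/8.9781 = 0.99760.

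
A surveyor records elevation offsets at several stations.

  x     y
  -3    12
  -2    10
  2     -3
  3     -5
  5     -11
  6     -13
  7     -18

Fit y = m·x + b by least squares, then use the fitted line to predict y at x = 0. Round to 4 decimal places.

ŷ = 3.5669

Sums needed: Σx·x = 136, Σx = 18, Σ1 = 7.
And Σx·y = -336, Σy = -28.
Δ = 136·7 − 18² = 628.
m = ((-336)·7 − 18·(-28))/628 = -462/157; b = (136·(-28) − 18·(-336))/628 = 560/157.
At x = 0: ŷ = (-462/157)·(0) + (560/157)·(1) = 560/157.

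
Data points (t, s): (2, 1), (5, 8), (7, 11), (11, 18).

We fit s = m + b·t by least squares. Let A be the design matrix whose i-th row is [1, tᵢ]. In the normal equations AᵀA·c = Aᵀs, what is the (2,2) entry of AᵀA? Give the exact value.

199

Row 2 ↔ basis t, column 2 ↔ basis t, so (AᵀA)_{2,2} = Σᵢ (t)·(t) = (2)·(2) + (5)·(5) + (7)·(7) + (11)·(11) = 199.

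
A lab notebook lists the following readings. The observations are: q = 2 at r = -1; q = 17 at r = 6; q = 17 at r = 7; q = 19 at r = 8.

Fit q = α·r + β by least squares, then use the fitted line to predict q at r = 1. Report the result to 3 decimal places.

From the data, Σr·r = 150, Σr = 20, Σ1 = 4.
Moment sums: Σr·q = 371, Σq = 55.
Determinant 150·4 − 20² = 200.
α = (371·4 − 20·55)/200 = 48/25; β = (150·55 − 20·371)/200 = 83/20.
At r = 1: q̂ = (48/25)·(1) + (83/20)·(1) = 607/100.

q̂ = 6.070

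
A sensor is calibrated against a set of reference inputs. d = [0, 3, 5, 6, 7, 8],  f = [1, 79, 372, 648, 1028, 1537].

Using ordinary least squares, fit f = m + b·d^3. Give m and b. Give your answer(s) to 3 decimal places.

m = -1.252, b = 3.003

Normal-equation sums: Σ1 = 6, Σd^3 = 1223, Σd^3·d^3 = 442803.
And Σf = 3665, Σd^3·f = 1328149.
Normal equations: [[6, 1223]; [1223, 442803]]·[m, b]ᵀ = [3665, 1328149]ᵀ.
Eliminating b: 442803·(row 1) − 1223·(row 2) gives 1161089·m = 442803·3665 − 1223·1328149 = -1453232, so m = -1453232/1161089.
Then b = (1328149 − 1223·(-1453232/1161089))/442803 = 3486599/1161089.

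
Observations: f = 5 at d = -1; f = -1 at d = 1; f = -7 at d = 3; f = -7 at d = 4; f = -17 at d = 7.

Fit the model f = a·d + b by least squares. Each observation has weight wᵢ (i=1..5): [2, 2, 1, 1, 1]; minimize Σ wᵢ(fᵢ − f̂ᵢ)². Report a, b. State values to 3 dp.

Forming XᵀWX = [[78, 14]; [14, 7]] and XᵀWf = [-180, -23]ᵀ gives XᵀWX·[a, b]ᵀ = XᵀWf.
Determinant 78·7 − 14² = 350.
a = ((-180)·7 − 14·(-23))/350 = -67/25; b = (78·(-23) − 14·(-180))/350 = 363/175.

a = -2.680, b = 2.074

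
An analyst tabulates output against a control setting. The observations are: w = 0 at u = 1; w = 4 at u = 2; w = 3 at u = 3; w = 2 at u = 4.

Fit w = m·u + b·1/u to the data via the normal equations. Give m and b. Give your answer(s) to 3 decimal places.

m = 0.808, b = 0.187

AᵀA·[m, b]ᵀ = Aᵀw reads: 30·m + 4·b = 25;  4·m + (205/144)·b = 7/2.
Eliminating b: (205/144)·(row 1) − 4·(row 2) gives (641/24)·m = (205/144)·25 − 4·(7/2) = 3109/144, so m = 3109/3846.
Then b = ((7/2) − 4·(3109/3846))/(205/144) = 120/641.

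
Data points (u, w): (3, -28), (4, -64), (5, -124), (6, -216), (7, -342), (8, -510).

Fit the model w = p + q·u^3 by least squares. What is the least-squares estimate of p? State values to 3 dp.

Forming AᵀA = [[6, 1287]; [1287, 446899]] and Aᵀw = [-1284, -445434]ᵀ gives AᵀA·[p, q]ᵀ = Aᵀw.
det = 6·446899 − 1287² = 1025025.
p = ((-1284)·446899 − 1287·(-445434))/1025025 = -181586/341675; q = (6·(-445434) − 1287·(-1284))/1025025 = -340032/341675.

p = -0.531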